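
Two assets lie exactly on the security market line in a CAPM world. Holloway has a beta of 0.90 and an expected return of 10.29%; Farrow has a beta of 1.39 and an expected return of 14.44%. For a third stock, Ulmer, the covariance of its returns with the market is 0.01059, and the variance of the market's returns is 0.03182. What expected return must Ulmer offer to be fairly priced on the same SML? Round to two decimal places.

MRP = (14.44% − 10.29%) / (1.39 − 0.90) = 8.4694%
R_f = 10.29% − 0.90 × 8.4694% = 2.6675%
β_Ulmer = Cov / Var(R_m) = 0.01059 / 0.03182 = 0.3328
E(R_Ulmer) = R_f + β × MRP = 2.6675% + 0.3328 × 8.4694% = 5.49%

5.49%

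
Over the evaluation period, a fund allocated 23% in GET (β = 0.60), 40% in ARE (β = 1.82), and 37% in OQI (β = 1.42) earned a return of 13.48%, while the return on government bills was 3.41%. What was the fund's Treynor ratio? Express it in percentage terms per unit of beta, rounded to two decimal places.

β_P = 0.23×0.60 + 0.40×1.82 + 0.37×1.42 = 1.3914
Treynor = (R_P − R_f) / β_P = (13.48% − 3.41%) / 1.3914 = 10.07% / 1.3914 = 7.24%

7.24%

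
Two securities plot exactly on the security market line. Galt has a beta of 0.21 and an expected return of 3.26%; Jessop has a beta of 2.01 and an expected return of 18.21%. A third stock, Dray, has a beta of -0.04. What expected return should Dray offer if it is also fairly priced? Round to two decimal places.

MRP (SML slope) = (18.21% − 3.26%) / (2.01 − 0.21) = 14.95% / 1.80 = 8.3056%
R_f (intercept) = 3.26% − 0.21 × 8.3056% = 1.5158%
E(R_Dray) = R_f + β × MRP = 1.5158% + -0.04 × 8.3056% = 1.18%

1.18%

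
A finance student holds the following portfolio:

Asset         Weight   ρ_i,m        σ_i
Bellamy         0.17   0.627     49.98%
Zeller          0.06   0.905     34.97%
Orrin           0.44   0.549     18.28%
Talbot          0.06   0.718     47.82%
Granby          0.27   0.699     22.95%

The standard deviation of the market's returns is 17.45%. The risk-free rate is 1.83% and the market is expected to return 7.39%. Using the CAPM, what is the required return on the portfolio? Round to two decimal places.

β_Bellamy = 0.627 × 49.98% / 17.45% = 1.7958
β_Zeller = 0.905 × 34.97% / 17.45% = 1.8136
β_Orrin = 0.549 × 18.28% / 17.45% = 0.5751
β_Talbot = 0.718 × 47.82% / 17.45% = 1.9676
β_Granby = 0.699 × 22.95% / 17.45% = 0.9193
β_P = Σ w_i β_i = 0.17×1.7958 + 0.06×1.8136 + 0.44×0.5751 + 0.06×1.9676 + 0.27×0.9193 = 1.0334
MRP = 7.39% − 1.83% = 5.56%
E(R_P) = R_f + β_P × MRP = 1.83% + 1.0334 × 5.56% = 7.58%

7.58%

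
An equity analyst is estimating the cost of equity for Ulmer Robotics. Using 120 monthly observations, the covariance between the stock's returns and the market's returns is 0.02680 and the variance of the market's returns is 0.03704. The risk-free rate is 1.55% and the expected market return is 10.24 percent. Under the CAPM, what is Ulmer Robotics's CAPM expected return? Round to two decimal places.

β = Cov(R_i, R_m) / Var(R_m) = 0.02680 / 0.03704 = 0.7235
MRP = 10.24% − 1.55% = 8.69%
E(R) = R_f + β × MRP = 1.55% + 0.7235 × 8.69% = 7.84%

7.84%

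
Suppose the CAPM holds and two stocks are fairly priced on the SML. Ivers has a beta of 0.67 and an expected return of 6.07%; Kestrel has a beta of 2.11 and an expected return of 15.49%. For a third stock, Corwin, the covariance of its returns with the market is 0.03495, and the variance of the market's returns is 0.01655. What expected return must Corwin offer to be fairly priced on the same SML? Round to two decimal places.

15.50%

MRP = (15.49% − 6.07%) / (2.11 − 0.67) = 6.5417%
R_f = 6.07% − 0.67 × 6.5417% = 1.6871%
β_Corwin = Cov / Var(R_m) = 0.03495 / 0.01655 = 2.1118
E(R_Corwin) = R_f + β × MRP = 1.6871% + 2.1118 × 6.5417% = 15.50%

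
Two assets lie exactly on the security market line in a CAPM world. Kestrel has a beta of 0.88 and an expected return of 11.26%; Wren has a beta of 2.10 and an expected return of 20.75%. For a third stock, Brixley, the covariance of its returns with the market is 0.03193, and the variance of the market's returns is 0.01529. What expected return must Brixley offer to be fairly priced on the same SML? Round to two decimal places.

MRP = (20.75% − 11.26%) / (2.10 − 0.88) = 7.7787%
R_f = 11.26% − 0.88 × 7.7787% = 4.4147%
β_Brixley = Cov / Var(R_m) = 0.03193 / 0.01529 = 2.0883
E(R_Brixley) = R_f + β × MRP = 4.4147% + 2.0883 × 7.7787% = 20.66%

20.66%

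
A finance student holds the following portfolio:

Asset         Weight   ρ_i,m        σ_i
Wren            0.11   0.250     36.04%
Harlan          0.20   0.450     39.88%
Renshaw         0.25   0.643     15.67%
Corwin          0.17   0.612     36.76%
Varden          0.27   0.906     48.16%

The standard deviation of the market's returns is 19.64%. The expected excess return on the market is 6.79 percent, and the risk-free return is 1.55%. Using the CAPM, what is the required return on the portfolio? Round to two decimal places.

9.40%

β_Wren = 0.250 × 36.04% / 19.64% = 0.4588
β_Harlan = 0.450 × 39.88% / 19.64% = 0.9137
β_Renshaw = 0.643 × 15.67% / 19.64% = 0.5130
β_Corwin = 0.612 × 36.76% / 19.64% = 1.1455
β_Varden = 0.906 × 48.16% / 19.64% = 2.2216
β_P = Σ w_i β_i = 0.11×0.4588 + 0.20×0.9137 + 0.25×0.5130 + 0.17×1.1455 + 0.27×2.2216 = 1.1560
E(R_P) = R_f + β_P × MRP = 1.55% + 1.1560 × 6.79% = 9.40%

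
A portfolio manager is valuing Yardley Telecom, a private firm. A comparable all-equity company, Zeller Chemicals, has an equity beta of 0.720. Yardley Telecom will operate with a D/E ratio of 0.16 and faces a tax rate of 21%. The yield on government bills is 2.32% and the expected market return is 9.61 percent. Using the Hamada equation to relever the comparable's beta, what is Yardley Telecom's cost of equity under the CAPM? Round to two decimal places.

8.23%

β_L = β_U × [1 + (1 − t)(D/E)] = 0.720 × [1 + (1 − 0.21) × 0.16]
    = 0.720 × [1 + 0.79 × 0.16] = 0.720 × 1.1264 = 0.8110
MRP = 9.61% − 2.32% = 7.29%
E(R) = R_f + β_L × MRP = 2.32% + 0.8110 × 7.29% = 8.23%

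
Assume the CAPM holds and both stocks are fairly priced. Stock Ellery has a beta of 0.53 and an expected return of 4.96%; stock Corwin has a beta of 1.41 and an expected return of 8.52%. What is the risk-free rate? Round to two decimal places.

Both satisfy E(R) = R_f + β·MRP, so the slope of the SML is
MRP = (8.52% − 4.96%) / (1.41 − 0.53) = 3.56% / 0.88 = 4.0455%
R_f = E(R_Ellery) − β_Ellery·MRP = 4.96% − 0.53 × 4.0455% = 2.8159%

2.82%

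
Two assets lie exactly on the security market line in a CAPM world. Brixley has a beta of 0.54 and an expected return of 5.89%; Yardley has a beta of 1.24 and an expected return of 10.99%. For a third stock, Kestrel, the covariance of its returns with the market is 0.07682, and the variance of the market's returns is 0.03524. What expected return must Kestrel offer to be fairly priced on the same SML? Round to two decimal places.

17.84%

MRP = (10.99% − 5.89%) / (1.24 − 0.54) = 7.2857%
R_f = 5.89% − 0.54 × 7.2857% = 1.9557%
β_Kestrel = Cov / Var(R_m) = 0.07682 / 0.03524 = 2.1799
E(R_Kestrel) = R_f + β × MRP = 1.9557% + 2.1799 × 7.2857% = 17.84%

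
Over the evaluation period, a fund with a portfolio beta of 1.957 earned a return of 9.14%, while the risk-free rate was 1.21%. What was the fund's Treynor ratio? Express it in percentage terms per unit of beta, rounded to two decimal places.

4.05%

Treynor = (R_P − R_f) / β_P = (9.14% − 1.21%) / 1.9570 = 7.93% / 1.9570 = 4.05%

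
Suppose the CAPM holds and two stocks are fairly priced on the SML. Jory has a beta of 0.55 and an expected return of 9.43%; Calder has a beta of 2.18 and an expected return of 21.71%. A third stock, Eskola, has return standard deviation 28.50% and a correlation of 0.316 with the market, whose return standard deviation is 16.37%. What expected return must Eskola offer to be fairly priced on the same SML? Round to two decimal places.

MRP = (21.71% − 9.43%) / (2.18 − 0.55) = 7.5337%
R_f = 9.43% − 0.55 × 7.5337% = 5.2865%
β_Eskola = ρ·σ_i/σ_m = 0.316 × 28.50 / 16.37 = 0.5502
E(R_Eskola) = R_f + β × MRP = 5.2865% + 0.5502 × 7.5337% = 9.43%

9.43%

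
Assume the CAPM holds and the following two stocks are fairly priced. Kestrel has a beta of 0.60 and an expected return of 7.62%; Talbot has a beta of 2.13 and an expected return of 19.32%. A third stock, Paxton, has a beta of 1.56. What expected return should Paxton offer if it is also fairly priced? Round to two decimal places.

MRP (SML slope) = (19.32% − 7.62%) / (2.13 − 0.60) = 11.70% / 1.53 = 7.6471%
R_f (intercept) = 7.62% − 0.60 × 7.6471% = 3.0317%
E(R_Paxton) = R_f + β × MRP = 3.0317% + 1.56 × 7.6471% = 14.96%

14.96%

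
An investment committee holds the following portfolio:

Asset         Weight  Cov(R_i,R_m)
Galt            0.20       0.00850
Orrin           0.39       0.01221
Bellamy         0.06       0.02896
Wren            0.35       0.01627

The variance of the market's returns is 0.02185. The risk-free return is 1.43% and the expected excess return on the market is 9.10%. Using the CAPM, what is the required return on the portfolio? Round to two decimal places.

β_Galt = 0.00850 / 0.02185 = 0.3890
β_Orrin = 0.01221 / 0.02185 = 0.5588
β_Bellamy = 0.02896 / 0.02185 = 1.3254
β_Wren = 0.01627 / 0.02185 = 0.7446
β_P = Σ w_i β_i = 0.20×0.3890 + 0.39×0.5588 + 0.06×1.3254 + 0.35×0.7446 = 0.6359
E(R_P) = R_f + β_P × MRP = 1.43% + 0.6359 × 9.10% = 7.22%

7.22%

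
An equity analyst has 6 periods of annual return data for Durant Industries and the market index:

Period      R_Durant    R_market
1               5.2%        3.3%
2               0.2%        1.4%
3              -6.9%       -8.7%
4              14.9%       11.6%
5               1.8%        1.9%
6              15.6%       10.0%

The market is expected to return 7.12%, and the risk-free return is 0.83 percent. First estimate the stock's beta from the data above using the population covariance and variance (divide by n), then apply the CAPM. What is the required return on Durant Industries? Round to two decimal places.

8.23%

Mean R_i = (5.2 + 0.2 − 6.9 + 14.9 + 1.8 + 15.6) / 6 = 5.1333%
Mean R_m = (3.3 + 1.4 − 8.7 + 11.6 + 1.9 + 10.0) / 6 = 3.2500%
Σ(R_i − R̄_i)(R_m − R̄_m) = 309.6300  ⇒  Cov = 309.6300 / 6 = 51.6050
Σ(R_m − R̄_m)² = 263.3350  ⇒  Var(R_m) = 263.3350 / 6 = 43.8892
β = Cov / Var(R_m) = 51.6050 / 43.8892 = 1.1758
MRP = 7.12% − 0.83% = 6.29%
E(R) = R_f + β × MRP = 0.83% + 1.1758 × 6.29% = 8.23%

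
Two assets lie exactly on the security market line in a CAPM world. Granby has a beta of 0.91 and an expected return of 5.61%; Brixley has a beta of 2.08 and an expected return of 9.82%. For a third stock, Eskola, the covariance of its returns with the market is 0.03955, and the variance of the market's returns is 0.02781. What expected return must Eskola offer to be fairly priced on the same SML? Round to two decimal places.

7.45%

MRP = (9.82% − 5.61%) / (2.08 − 0.91) = 3.5983%
R_f = 5.61% − 0.91 × 3.5983% = 2.3355%
β_Eskola = Cov / Var(R_m) = 0.03955 / 0.02781 = 1.4222
E(R_Eskola) = R_f + β × MRP = 2.3355% + 1.4222 × 3.5983% = 7.45%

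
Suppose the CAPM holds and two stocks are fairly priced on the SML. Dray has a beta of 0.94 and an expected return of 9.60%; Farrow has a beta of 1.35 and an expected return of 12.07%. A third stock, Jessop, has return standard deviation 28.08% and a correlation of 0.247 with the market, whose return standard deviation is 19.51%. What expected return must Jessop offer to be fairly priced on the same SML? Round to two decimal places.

6.08%

MRP = (12.07% − 9.60%) / (1.35 − 0.94) = 6.0244%
R_f = 9.60% − 0.94 × 6.0244% = 3.9371%
β_Jessop = ρ·σ_i/σ_m = 0.247 × 28.08 / 19.51 = 0.3555
E(R_Jessop) = R_f + β × MRP = 3.9371% + 0.3555 × 6.0244% = 6.08%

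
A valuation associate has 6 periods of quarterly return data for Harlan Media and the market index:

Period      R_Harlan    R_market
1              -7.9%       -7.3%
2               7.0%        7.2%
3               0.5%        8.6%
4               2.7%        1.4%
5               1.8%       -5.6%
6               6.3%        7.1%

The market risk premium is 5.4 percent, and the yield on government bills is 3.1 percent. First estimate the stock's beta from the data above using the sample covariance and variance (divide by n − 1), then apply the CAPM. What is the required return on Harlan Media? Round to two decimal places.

Mean R_i = (-7.9 + 7.0 + 0.5 + 2.7 + 1.8 + 6.3) / 6 = 1.7333%
Mean R_m = (-7.3 + 7.2 + 8.6 + 1.4 − 5.6 + 7.1) / 6 = 1.9000%
Σ(R_i − R̄_i)(R_m − R̄_m) = 131.0400  ⇒  Cov = 131.0400 / 5 = 26.2080
Σ(R_m − R̄_m)² = 241.1600  ⇒  Var(R_m) = 241.1600 / 5 = 48.2320
β = Cov / Var(R_m) = 26.2080 / 48.2320 = 0.5434
E(R) = R_f + β × MRP = 3.1% + 0.5434 × 5.4% = 6.03%

6.03%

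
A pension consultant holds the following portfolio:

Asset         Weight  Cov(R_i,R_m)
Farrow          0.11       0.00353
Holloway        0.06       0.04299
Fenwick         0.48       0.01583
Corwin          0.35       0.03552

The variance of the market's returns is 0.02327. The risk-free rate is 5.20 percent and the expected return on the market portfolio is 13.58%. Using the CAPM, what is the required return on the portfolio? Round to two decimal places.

13.48%

β_Farrow = 0.00353 / 0.02327 = 0.1517
β_Holloway = 0.04299 / 0.02327 = 1.8474
β_Fenwick = 0.01583 / 0.02327 = 0.6803
β_Corwin = 0.03552 / 0.02327 = 1.5264
β_P = Σ w_i β_i = 0.11×0.1517 + 0.06×1.8474 + 0.48×0.6803 + 0.35×1.5264 = 0.9883
MRP = 13.58% − 5.20% = 8.38%
E(R_P) = R_f + β_P × MRP = 5.20% + 0.9883 × 8.38% = 13.48%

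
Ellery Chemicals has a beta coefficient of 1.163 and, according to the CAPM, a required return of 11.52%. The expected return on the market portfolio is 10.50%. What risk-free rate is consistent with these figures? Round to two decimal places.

4.24%

E(R) = R_f + β(E(R_m) − R_f) = R_f(1 − β) + β·E(R_m)
11.52% = R_f × (1 − 1.163) + 1.163 × 10.50%
11.52% = R_f × -0.163 + 12.21150%
R_f = (11.52% − 12.21150%) / -0.163 = 4.24%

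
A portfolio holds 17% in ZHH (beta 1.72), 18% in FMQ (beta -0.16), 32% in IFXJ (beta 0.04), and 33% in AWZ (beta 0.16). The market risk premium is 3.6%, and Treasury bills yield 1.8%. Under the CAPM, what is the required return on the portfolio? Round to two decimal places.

2.99%

β_P = Σ w_i β_i = 0.17×1.72 + 0.18×-0.16 + 0.32×0.04 + 0.33×0.16 = 0.3292
E(R_P) = R_f + β_P × MRP = 1.8% + 0.3292 × 3.6% = 2.99%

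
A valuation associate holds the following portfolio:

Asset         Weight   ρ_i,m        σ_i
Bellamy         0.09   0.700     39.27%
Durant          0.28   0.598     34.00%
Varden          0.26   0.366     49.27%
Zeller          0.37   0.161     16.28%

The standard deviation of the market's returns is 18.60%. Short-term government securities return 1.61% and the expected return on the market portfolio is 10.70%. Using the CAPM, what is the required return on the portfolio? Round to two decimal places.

β_Bellamy = 0.700 × 39.27% / 18.60% = 1.4779
β_Durant = 0.598 × 34.00% / 18.60% = 1.0931
β_Varden = 0.366 × 49.27% / 18.60% = 0.9695
β_Zeller = 0.161 × 16.28% / 18.60% = 0.1409
β_P = Σ w_i β_i = 0.09×1.4779 + 0.28×1.0931 + 0.26×0.9695 + 0.37×0.1409 = 0.7433
MRP = 10.70% − 1.61% = 9.09%
E(R_P) = R_f + β_P × MRP = 1.61% + 0.7433 × 9.09% = 8.37%

8.37%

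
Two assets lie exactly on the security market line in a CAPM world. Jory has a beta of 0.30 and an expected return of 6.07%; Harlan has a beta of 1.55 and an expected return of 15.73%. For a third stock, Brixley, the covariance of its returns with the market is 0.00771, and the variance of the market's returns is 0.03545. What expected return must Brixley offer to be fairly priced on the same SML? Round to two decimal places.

MRP = (15.73% − 6.07%) / (1.55 − 0.30) = 7.7280%
R_f = 6.07% − 0.30 × 7.7280% = 3.7516%
β_Brixley = Cov / Var(R_m) = 0.00771 / 0.03545 = 0.2175
E(R_Brixley) = R_f + β × MRP = 3.7516% + 0.2175 × 7.7280% = 5.43%

5.43%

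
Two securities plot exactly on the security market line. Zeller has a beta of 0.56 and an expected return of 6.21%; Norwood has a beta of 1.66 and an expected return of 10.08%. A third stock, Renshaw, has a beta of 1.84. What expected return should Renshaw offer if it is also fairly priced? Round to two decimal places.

MRP (SML slope) = (10.08% − 6.21%) / (1.66 − 0.56) = 3.87% / 1.10 = 3.5182%
R_f (intercept) = 6.21% − 0.56 × 3.5182% = 4.2398%
E(R_Renshaw) = R_f + β × MRP = 4.2398% + 1.84 × 3.5182% = 10.71%

10.71%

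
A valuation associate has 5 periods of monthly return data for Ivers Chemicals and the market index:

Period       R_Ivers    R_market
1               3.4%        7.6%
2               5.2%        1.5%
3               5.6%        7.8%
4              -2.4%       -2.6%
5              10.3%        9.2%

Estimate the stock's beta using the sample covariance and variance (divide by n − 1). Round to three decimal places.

Mean R_i = (3.4 + 5.2 + 5.6 − 2.4 + 10.3) / 5 = 4.4200%
Mean R_m = (7.6 + 1.5 + 7.8 − 2.6 + 9.2) / 5 = 4.7000%
Σ(R_i − R̄_i)(R_m − R̄_m) = 74.4500  ⇒  Cov = 74.4500 / 4 = 18.6125
Σ(R_m − R̄_m)² = 101.8000  ⇒  Var(R_m) = 101.8000 / 4 = 25.4500
β = Cov / Var(R_m) = 18.6125 / 25.4500 = 0.7313

0.731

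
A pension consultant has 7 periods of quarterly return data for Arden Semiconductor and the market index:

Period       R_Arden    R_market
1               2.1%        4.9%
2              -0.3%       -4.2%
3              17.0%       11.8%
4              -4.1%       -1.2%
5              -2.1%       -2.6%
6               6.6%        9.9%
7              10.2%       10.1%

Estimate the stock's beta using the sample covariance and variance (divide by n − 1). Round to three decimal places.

Mean R_i = (2.1 − 0.3 + 17.0 − 4.1 − 2.1 + 6.6 + 10.2) / 7 = 4.2000%
Mean R_m = (4.9 − 4.2 + 11.8 − 1.2 − 2.6 + 9.9 + 10.1) / 7 = 4.1000%
Σ(R_i − R̄_i)(R_m − R̄_m) = 270.3500  ⇒  Cov = 270.3500 / 6 = 45.0583
Σ(R_m − R̄_m)² = 271.4400  ⇒  Var(R_m) = 271.4400 / 6 = 45.2400
β = Cov / Var(R_m) = 45.0583 / 45.2400 = 0.9960

0.996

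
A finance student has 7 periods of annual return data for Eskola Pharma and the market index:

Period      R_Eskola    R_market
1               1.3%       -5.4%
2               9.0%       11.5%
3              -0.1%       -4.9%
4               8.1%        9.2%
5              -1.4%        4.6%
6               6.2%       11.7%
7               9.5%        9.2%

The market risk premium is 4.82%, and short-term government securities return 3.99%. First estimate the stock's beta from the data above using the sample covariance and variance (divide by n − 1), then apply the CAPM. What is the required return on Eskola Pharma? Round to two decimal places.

6.30%

Mean R_i = (1.3 + 9.0 − 0.1 + 8.1 − 1.4 + 6.2 + 9.5) / 7 = 4.6571%
Mean R_m = (-5.4 + 11.5 − 4.9 + 9.2 + 4.6 + 11.7 + 9.2) / 7 = 5.1286%
Σ(R_i − R̄_i)(R_m − R̄_m) = 157.7986  ⇒  Cov = 157.7986 / 6 = 26.2998
Σ(R_m − R̄_m)² = 328.6343  ⇒  Var(R_m) = 328.6343 / 6 = 54.7724
β = Cov / Var(R_m) = 26.2998 / 54.7724 = 0.4802
E(R) = R_f + β × MRP = 3.99% + 0.4802 × 4.82% = 6.30%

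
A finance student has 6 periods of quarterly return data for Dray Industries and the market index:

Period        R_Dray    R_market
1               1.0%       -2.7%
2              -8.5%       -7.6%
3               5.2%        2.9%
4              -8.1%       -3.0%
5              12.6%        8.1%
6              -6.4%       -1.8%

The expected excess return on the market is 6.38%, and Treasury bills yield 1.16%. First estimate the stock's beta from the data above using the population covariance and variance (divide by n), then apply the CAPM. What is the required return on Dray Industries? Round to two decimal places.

10.27%

Mean R_i = (1.0 − 8.5 + 5.2 − 8.1 + 12.6 − 6.4) / 6 = -0.7000%
Mean R_m = (-2.7 − 7.6 + 2.9 − 3.0 + 8.1 − 1.8) / 6 = -0.6833%
Σ(R_i − R̄_i)(R_m − R̄_m) = 211.9900  ⇒  Cov = 211.9900 / 6 = 35.3317
Σ(R_m − R̄_m)² = 148.5083  ⇒  Var(R_m) = 148.5083 / 6 = 24.7514
β = Cov / Var(R_m) = 35.3317 / 24.7514 = 1.4275
E(R) = R_f + β × MRP = 1.16% + 1.4275 × 6.38% = 10.27%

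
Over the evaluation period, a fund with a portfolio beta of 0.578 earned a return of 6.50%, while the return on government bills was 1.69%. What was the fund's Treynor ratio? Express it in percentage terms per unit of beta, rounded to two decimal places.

Treynor = (R_P − R_f) / β_P = (6.50% − 1.69%) / 0.5780 = 4.81% / 0.5780 = 8.32%

8.32%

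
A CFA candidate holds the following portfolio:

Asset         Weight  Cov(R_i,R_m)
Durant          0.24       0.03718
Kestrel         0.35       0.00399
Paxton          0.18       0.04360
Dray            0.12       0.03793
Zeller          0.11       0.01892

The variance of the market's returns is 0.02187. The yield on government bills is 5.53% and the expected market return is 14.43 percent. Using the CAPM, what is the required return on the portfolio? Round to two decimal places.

β_Durant = 0.03718 / 0.02187 = 1.7000
β_Kestrel = 0.00399 / 0.02187 = 0.1824
β_Paxton = 0.04360 / 0.02187 = 1.9936
β_Dray = 0.03793 / 0.02187 = 1.7343
β_Zeller = 0.01892 / 0.02187 = 0.8651
β_P = Σ w_i β_i = 0.24×1.7000 + 0.35×0.1824 + 0.18×1.9936 + 0.12×1.7343 + 0.11×0.8651 = 1.1340
MRP = 14.43% − 5.53% = 8.90%
E(R_P) = R_f + β_P × MRP = 5.53% + 1.1340 × 8.90% = 15.62%

15.62%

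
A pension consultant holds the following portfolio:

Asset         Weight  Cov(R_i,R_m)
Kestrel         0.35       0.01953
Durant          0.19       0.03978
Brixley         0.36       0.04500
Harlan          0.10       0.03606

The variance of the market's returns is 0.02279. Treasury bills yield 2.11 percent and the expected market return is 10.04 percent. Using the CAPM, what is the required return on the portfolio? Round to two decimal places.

14.01%

β_Kestrel = 0.01953 / 0.02279 = 0.8570
β_Durant = 0.03978 / 0.02279 = 1.7455
β_Brixley = 0.04500 / 0.02279 = 1.9746
β_Harlan = 0.03606 / 0.02279 = 1.5823
β_P = Σ w_i β_i = 0.35×0.8570 + 0.19×1.7455 + 0.36×1.9746 + 0.10×1.5823 = 1.5007
MRP = 10.04% − 2.11% = 7.93%
E(R_P) = R_f + β_P × MRP = 2.11% + 1.5007 × 7.93% = 14.01%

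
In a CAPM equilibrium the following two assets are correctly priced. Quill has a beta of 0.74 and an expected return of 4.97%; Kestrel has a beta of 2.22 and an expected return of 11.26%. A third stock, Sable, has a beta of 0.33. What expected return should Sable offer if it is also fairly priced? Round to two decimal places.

3.23%

MRP (SML slope) = (11.26% − 4.97%) / (2.22 − 0.74) = 6.29% / 1.48 = 4.2500%
R_f (intercept) = 4.97% − 0.74 × 4.2500% = 1.8250%
E(R_Sable) = R_f + β × MRP = 1.8250% + 0.33 × 4.2500% = 3.23%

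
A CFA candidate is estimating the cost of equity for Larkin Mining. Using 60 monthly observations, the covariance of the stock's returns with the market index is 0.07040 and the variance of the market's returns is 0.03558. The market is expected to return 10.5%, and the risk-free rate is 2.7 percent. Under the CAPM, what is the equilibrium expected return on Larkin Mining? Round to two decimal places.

β = Cov(R_i, R_m) / Var(R_m) = 0.07040 / 0.03558 = 1.9786
MRP = 10.5% − 2.7% = 7.80%
E(R) = R_f + β × MRP = 2.7% + 1.9786 × 7.8% = 18.13%

18.13%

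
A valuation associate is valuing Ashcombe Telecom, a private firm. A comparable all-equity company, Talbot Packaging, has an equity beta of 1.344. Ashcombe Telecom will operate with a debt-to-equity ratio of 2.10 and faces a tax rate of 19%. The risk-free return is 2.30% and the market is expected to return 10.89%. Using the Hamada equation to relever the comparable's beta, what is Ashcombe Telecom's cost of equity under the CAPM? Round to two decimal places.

β_L = β_U × [1 + (1 − t)(D/E)] = 1.344 × [1 + (1 − 0.19) × 2.10]
    = 1.344 × [1 + 0.81 × 2.10] = 1.344 × 2.7010 = 3.6301
MRP = 10.89% − 2.30% = 8.59%
E(R) = R_f + β_L × MRP = 2.30% + 3.6301 × 8.59% = 33.48%

33.48%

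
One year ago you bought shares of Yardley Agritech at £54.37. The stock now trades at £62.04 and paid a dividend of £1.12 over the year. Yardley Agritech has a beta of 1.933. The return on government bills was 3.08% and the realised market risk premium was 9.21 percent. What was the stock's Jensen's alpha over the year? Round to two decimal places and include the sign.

Realised HPR = (P1 + D1 − P0) / P0 = (62.04 + 1.12 − 54.37) / 54.37 = 8.79 / 54.37 = 16.1670%
CAPM required = R_f + β·MRP = 3.08% + 1.933 × 9.21% = 20.88293%
α = realised − required = 16.1670% − 20.88293% = -4.72%

-4.72%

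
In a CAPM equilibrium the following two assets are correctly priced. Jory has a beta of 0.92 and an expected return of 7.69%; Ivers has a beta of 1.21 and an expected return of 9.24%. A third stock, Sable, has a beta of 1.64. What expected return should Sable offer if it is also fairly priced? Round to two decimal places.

11.54%

MRP (SML slope) = (9.24% − 7.69%) / (1.21 − 0.92) = 1.55% / 0.29 = 5.3448%
R_f (intercept) = 7.69% − 0.92 × 5.3448% = 2.7728%
E(R_Sable) = R_f + β × MRP = 2.7728% + 1.64 × 5.3448% = 11.54%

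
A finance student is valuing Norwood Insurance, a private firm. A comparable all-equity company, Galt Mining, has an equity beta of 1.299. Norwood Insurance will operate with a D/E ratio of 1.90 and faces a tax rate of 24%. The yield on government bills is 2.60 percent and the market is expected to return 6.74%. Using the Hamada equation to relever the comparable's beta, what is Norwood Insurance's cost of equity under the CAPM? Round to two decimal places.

β_L = β_U × [1 + (1 − t)(D/E)] = 1.299 × [1 + (1 − 0.24) × 1.90]
    = 1.299 × [1 + 0.76 × 1.90] = 1.299 × 2.4440 = 3.1748
MRP = 6.74% − 2.60% = 4.14%
E(R) = R_f + β_L × MRP = 2.60% + 3.1748 × 4.14% = 15.74%

15.74%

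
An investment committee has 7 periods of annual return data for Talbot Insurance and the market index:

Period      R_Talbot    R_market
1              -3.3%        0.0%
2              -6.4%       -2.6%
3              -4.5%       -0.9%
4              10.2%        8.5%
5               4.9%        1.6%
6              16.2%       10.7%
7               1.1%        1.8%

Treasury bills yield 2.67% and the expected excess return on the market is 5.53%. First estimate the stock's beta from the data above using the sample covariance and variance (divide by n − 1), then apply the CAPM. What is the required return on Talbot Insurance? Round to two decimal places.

Mean R_i = (-3.3 − 6.4 − 4.5 + 10.2 + 4.9 + 16.2 + 1.1) / 7 = 2.6000%
Mean R_m = (0.0 − 2.6 − 0.9 + 8.5 + 1.6 + 10.7 + 1.8) / 7 = 2.7286%
Σ(R_i − R̄_i)(R_m − R̄_m) = 240.8900  ⇒  Cov = 240.8900 / 6 = 40.1483
Σ(R_m − R̄_m)² = 147.9943  ⇒  Var(R_m) = 147.9943 / 6 = 24.6657
β = Cov / Var(R_m) = 40.1483 / 24.6657 = 1.6277
E(R) = R_f + β × MRP = 2.67% + 1.6277 × 5.53% = 11.67%

11.67%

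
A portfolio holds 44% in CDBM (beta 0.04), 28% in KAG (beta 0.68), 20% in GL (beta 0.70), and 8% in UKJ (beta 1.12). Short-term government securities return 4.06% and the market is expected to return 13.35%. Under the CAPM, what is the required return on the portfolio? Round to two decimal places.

β_P = Σ w_i β_i = 0.44×0.04 + 0.28×0.68 + 0.20×0.70 + 0.08×1.12 = 0.4376
MRP = 13.35% − 4.06% = 9.29%
E(R_P) = R_f + β_P × MRP = 4.06% + 0.4376 × 9.29% = 8.13%

8.13%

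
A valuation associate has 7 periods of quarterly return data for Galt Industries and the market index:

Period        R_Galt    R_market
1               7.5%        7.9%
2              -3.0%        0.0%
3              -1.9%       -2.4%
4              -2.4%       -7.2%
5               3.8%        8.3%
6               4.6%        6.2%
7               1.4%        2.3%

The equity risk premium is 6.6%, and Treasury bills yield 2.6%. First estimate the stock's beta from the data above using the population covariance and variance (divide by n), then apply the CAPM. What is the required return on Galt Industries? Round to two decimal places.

Mean R_i = (7.5 − 3.0 − 1.9 − 2.4 + 3.8 + 4.6 + 1.4) / 7 = 1.4286%
Mean R_m = (7.9 + 0.0 − 2.4 − 7.2 + 8.3 + 6.2 + 2.3) / 7 = 2.1571%
Σ(R_i − R̄_i)(R_m − R̄_m) = 122.7986  ⇒  Cov = 122.7986 / 7 = 17.5427
Σ(R_m − R̄_m)² = 200.0571  ⇒  Var(R_m) = 200.0571 / 7 = 28.5796
β = Cov / Var(R_m) = 17.5427 / 28.5796 = 0.6138
E(R) = R_f + β × MRP = 2.6% + 0.6138 × 6.6% = 6.65%

6.65%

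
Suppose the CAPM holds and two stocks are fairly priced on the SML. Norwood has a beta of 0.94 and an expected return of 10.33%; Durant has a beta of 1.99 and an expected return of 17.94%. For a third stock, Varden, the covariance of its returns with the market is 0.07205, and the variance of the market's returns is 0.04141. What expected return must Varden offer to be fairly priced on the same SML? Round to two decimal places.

MRP = (17.94% − 10.33%) / (1.99 − 0.94) = 7.2476%
R_f = 10.33% − 0.94 × 7.2476% = 3.5173%
β_Varden = Cov / Var(R_m) = 0.07205 / 0.04141 = 1.7399
E(R_Varden) = R_f + β × MRP = 3.5173% + 1.7399 × 7.2476% = 16.13%

16.13%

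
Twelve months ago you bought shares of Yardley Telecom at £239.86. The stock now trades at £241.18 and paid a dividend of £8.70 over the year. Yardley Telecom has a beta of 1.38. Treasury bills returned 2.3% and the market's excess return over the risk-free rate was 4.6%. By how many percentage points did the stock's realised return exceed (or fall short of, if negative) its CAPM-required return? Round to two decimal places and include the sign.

-4.47%

Realised HPR = (P1 + D1 − P0) / P0 = (241.18 + 8.70 − 239.86) / 239.86 = 10.02 / 239.86 = 4.1774%
CAPM required = R_f + β·MRP = 2.3% + 1.38 × 4.6% = 8.6480%
α = realised − required = 4.1774% − 8.6480% = -4.47%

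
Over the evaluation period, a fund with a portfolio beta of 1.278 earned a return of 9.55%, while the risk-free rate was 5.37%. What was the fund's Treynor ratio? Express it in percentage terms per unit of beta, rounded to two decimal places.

3.27%

Treynor = (R_P − R_f) / β_P = (9.55% − 5.37%) / 1.2780 = 4.18% / 1.2780 = 3.27%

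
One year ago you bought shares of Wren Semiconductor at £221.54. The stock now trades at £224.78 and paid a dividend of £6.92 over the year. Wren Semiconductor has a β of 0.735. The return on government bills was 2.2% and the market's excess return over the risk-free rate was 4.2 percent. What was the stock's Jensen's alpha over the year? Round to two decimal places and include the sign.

Realised HPR = (P1 + D1 − P0) / P0 = (224.78 + 6.92 − 221.54) / 221.54 = 10.16 / 221.54 = 4.5861%
CAPM required = R_f + β·MRP = 2.2% + 0.735 × 4.2% = 5.2870%
α = realised − required = 4.5861% − 5.2870% = -0.70%

-0.70%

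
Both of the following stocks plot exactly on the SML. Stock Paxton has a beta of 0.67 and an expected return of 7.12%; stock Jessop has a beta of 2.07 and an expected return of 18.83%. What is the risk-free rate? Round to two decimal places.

Both satisfy E(R) = R_f + β·MRP, so the slope of the SML is
MRP = (18.83% − 7.12%) / (2.07 − 0.67) = 11.71% / 1.40 = 8.3643%
R_f = E(R_Paxton) − β_Paxton·MRP = 7.12% − 0.67 × 8.3643% = 1.5159%

1.52%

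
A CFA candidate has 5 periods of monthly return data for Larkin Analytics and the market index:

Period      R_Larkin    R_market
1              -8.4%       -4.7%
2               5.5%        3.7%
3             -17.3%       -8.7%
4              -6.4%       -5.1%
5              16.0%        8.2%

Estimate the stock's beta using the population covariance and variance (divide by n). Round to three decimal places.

Mean R_i = (-8.4 + 5.5 − 17.3 − 6.4 + 16.0) / 5 = -2.1200%
Mean R_m = (-4.7 + 3.7 − 8.7 − 5.1 + 8.2) / 5 = -1.3200%
Σ(R_i − R̄_i)(R_m − R̄_m) = 360.1880  ⇒  Cov = 360.1880 / 5 = 72.0376
Σ(R_m − R̄_m)² = 196.0080  ⇒  Var(R_m) = 196.0080 / 5 = 39.2016
β = Cov / Var(R_m) = 72.0376 / 39.2016 = 1.8376

1.838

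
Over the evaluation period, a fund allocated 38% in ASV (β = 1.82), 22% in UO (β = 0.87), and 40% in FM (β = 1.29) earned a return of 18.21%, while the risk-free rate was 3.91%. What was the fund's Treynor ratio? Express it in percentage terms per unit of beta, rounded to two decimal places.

10.22%

β_P = 0.38×1.82 + 0.22×0.87 + 0.40×1.29 = 1.3990
Treynor = (R_P − R_f) / β_P = (18.21% − 3.91%) / 1.3990 = 14.30% / 1.3990 = 10.22%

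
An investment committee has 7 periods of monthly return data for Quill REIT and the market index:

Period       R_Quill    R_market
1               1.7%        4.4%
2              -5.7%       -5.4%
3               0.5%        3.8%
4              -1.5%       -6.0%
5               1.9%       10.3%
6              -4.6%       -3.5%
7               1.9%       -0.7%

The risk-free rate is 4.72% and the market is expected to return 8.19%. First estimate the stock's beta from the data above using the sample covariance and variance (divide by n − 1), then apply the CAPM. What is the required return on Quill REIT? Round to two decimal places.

6.10%

Mean R_i = (1.7 − 5.7 + 0.5 − 1.5 + 1.9 − 4.6 + 1.9) / 7 = -0.8286%
Mean R_m = (4.4 − 5.4 + 3.8 − 6.0 + 10.3 − 3.5 − 0.7) / 7 = 0.4143%
Σ(R_i − R̄_i)(R_m − R̄_m) = 85.9029  ⇒  Cov = 85.9029 / 6 = 14.3172
Σ(R_m − R̄_m)² = 216.5886  ⇒  Var(R_m) = 216.5886 / 6 = 36.0981
β = Cov / Var(R_m) = 14.3172 / 36.0981 = 0.3966
MRP = 8.19% − 4.72% = 3.47%
E(R) = R_f + β × MRP = 4.72% + 0.3966 × 3.47% = 6.10%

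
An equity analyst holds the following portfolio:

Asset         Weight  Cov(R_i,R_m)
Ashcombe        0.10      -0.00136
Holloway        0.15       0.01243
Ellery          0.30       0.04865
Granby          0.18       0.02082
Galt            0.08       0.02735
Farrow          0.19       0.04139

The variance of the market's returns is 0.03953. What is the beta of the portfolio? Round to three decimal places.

0.762

β_Ashcombe = -0.00136 / 0.03953 = -0.0344
β_Holloway = 0.01243 / 0.03953 = 0.3144
β_Ellery = 0.04865 / 0.03953 = 1.2307
β_Granby = 0.02082 / 0.03953 = 0.5267
β_Galt = 0.02735 / 0.03953 = 0.6919
β_Farrow = 0.04139 / 0.03953 = 1.0471
β_P = Σ w_i β_i = 0.10×-0.0344 + 0.15×0.3144 + 0.30×1.2307 + 0.18×0.5267 + 0.08×0.6919 + 0.19×1.0471 = 0.7620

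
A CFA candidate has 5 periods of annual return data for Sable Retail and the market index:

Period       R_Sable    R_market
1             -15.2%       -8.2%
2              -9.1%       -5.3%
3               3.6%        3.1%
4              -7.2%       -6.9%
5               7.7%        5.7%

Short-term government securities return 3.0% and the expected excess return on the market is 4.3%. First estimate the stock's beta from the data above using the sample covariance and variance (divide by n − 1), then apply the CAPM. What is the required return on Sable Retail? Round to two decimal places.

9.27%

Mean R_i = (-15.2 − 9.1 + 3.6 − 7.2 + 7.7) / 5 = -4.0400%
Mean R_m = (-8.2 − 5.3 + 3.1 − 6.9 + 5.7) / 5 = -2.3200%
Σ(R_i − R̄_i)(R_m − R̄_m) = 230.7360  ⇒  Cov = 230.7360 / 4 = 57.6840
Σ(R_m − R̄_m)² = 158.1280  ⇒  Var(R_m) = 158.1280 / 4 = 39.5320
β = Cov / Var(R_m) = 57.6840 / 39.5320 = 1.4592
E(R) = R_f + β × MRP = 3.0% + 1.4592 × 4.3% = 9.27%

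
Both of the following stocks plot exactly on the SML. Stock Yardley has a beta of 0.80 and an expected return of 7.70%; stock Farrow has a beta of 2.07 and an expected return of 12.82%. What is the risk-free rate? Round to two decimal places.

4.47%

Both satisfy E(R) = R_f + β·MRP, so the slope of the SML is
MRP = (12.82% − 7.70%) / (2.07 − 0.80) = 5.12% / 1.27 = 4.0315%
R_f = E(R_Yardley) − β_Yardley·MRP = 7.70% − 0.80 × 4.0315% = 4.4748%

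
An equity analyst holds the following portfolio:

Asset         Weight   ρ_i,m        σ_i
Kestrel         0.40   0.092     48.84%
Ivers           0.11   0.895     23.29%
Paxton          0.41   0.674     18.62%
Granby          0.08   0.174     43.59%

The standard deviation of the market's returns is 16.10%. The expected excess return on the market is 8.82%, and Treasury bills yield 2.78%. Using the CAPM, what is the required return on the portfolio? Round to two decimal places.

8.17%

β_Kestrel = 0.092 × 48.84% / 16.10% = 0.2791
β_Ivers = 0.895 × 23.29% / 16.10% = 1.2947
β_Paxton = 0.674 × 18.62% / 16.10% = 0.7795
β_Granby = 0.174 × 43.59% / 16.10% = 0.4711
β_P = Σ w_i β_i = 0.40×0.2791 + 0.11×1.2947 + 0.41×0.7795 + 0.08×0.4711 = 0.6113
E(R_P) = R_f + β_P × MRP = 2.78% + 0.6113 × 8.82% = 8.17%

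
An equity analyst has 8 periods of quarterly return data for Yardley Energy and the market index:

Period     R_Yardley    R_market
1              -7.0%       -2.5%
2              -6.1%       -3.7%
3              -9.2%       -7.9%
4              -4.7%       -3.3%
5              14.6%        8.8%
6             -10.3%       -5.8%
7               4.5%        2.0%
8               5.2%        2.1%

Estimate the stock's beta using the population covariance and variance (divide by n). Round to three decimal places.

1.603

Mean R_i = (-7.0 − 6.1 − 9.2 − 4.7 + 14.6 − 10.3 + 4.5 + 5.2) / 8 = -1.6250%
Mean R_m = (-2.5 − 3.7 − 7.9 − 3.3 + 8.8 − 5.8 + 2.0 + 2.1) / 8 = -1.2875%
Σ(R_i − R̄_i)(R_m − R̄_m) = 319.6625  ⇒  Cov = 319.6625 / 8 = 39.9578
Σ(R_m − R̄_m)² = 199.4688  ⇒  Var(R_m) = 199.4688 / 8 = 24.9336
β = Cov / Var(R_m) = 39.9578 / 24.9336 = 1.6026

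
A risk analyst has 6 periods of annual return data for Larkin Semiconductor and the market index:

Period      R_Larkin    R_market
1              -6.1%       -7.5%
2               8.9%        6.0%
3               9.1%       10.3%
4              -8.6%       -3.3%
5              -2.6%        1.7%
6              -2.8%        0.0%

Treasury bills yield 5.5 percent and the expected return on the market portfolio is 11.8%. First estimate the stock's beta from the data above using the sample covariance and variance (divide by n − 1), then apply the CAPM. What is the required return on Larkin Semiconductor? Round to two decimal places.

Mean R_i = (-6.1 + 8.9 + 9.1 − 8.6 − 2.6 − 2.8) / 6 = -0.3500%
Mean R_m = (-7.5 + 6.0 + 10.3 − 3.3 + 1.7 + 0.0) / 6 = 1.2000%
Σ(R_i − R̄_i)(R_m − R̄_m) = 219.3600  ⇒  Cov = 219.3600 / 5 = 43.8720
Σ(R_m − R̄_m)² = 203.4800  ⇒  Var(R_m) = 203.4800 / 5 = 40.6960
β = Cov / Var(R_m) = 43.8720 / 40.6960 = 1.0780
MRP = 11.8% − 5.5% = 6.30%
E(R) = R_f + β × MRP = 5.5% + 1.0780 × 6.3% = 12.29%

12.29%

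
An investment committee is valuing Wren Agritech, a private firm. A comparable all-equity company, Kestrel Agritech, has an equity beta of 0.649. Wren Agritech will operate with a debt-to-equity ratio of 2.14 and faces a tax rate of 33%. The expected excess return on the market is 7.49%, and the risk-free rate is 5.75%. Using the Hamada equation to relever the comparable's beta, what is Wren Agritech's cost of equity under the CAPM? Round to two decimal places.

17.58%

β_L = β_U × [1 + (1 − t)(D/E)] = 0.649 × [1 + (1 − 0.33) × 2.14]
    = 0.649 × [1 + 0.67 × 2.14] = 0.649 × 2.4338 = 1.5795
E(R) = R_f + β_L × MRP = 5.75% + 1.5795 × 7.49% = 17.58%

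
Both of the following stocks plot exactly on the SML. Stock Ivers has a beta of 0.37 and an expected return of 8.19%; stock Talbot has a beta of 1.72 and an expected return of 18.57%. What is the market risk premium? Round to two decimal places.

Both satisfy E(R) = R_f + β·MRP, so the slope of the SML is
MRP = (18.57% − 8.19%) / (1.72 − 0.37) = 10.38% / 1.35 = 7.6889%

7.69%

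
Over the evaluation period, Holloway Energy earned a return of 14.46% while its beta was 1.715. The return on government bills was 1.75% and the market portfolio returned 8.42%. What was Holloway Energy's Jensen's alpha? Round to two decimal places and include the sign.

+1.27%

Market excess return = 8.42% − 1.75% = 6.67%
CAPM benchmark = R_f + β(R_m − R_f) = 1.75% + 1.715 × 6.67% = 13.18905%
α = actual − benchmark = 14.46% − 13.18905% = +1.27%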